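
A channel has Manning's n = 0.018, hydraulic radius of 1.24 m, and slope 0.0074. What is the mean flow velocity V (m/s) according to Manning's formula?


Manning's equation gives V = (1/n) * R^(2/3) * S^(1/2).
First, compute R^(2/3) = 1.24^(2/3) = 1.1542.
Next, S^(1/2) = 0.0074^(1/2) = 0.086023.
Then 1/n = 1/0.018 = 55.56.
V = 55.56 * 1.1542 * 0.086023 = 5.516 m/s.

5.516


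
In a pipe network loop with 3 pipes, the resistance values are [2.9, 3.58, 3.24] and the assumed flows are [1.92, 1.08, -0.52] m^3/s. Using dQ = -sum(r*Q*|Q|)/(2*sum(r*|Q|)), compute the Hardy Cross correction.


Numerator terms (r*Q*|Q|): 2.9*1.92*|1.92| = 10.6906; 3.58*1.08*|1.08| = 4.1757; 3.24*-0.52*|-0.52| = -0.8761.
Sum of numerator = 13.9902.
Denominator terms (r*|Q|): 2.9*|1.92| = 5.568; 3.58*|1.08| = 3.8664; 3.24*|-0.52| = 1.6848.
2 * sum of denominator = 2 * 11.1192 = 22.2384.
dQ = -13.9902 / 22.2384 = -0.6291 m^3/s.

-0.6291


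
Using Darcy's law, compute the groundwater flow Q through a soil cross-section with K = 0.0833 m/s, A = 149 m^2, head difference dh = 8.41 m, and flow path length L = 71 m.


Darcy's law: Q = K * A * i, where i = dh/L.
Hydraulic gradient i = 8.41 / 71 = 0.118451.
Q = 0.0833 * 149 * 0.118451
  = 1.4702 m^3/s.

1.4702


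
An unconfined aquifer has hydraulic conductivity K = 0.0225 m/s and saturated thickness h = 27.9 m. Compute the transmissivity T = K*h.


Transmissivity is defined as T = K * h.
T = 0.0225 * 27.9
  = 0.6277 m^2/s.

0.6277


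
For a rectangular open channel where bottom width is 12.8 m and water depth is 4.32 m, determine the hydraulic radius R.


For a rectangular section:
Flow area A = b * y = 12.8 * 4.32 = 55.3 m^2.
Wetted perimeter P = b + 2y = 12.8 + 2*4.32 = 21.44 m.
Hydraulic radius R = A/P = 55.3 / 21.44 = 2.5791 m.

2.5791


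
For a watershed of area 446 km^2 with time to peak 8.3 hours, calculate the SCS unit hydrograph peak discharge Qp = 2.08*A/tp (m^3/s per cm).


SCS formula: Qp = 2.08 * A / tp.
Qp = 2.08 * 446 / 8.3
   = 927.68 / 8.3
   = 111.77 m^3/s per cm.

111.77


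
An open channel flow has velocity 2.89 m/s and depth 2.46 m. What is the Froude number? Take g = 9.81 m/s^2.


The Froude number is defined as Fr = V / sqrt(g*y).
g*y = 9.81 * 2.46 = 24.1326.
sqrt(g*y) = sqrt(24.1326) = 4.9125.
Fr = 2.89 / 4.9125 = 0.5883.

0.5883


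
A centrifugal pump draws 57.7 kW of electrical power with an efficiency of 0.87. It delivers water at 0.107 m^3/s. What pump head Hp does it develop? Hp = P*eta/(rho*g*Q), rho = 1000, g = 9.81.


Pump head formula: Hp = P * eta / (rho * g * Q).
Numerator: P * eta = 57.7 * 1000 * 0.87 = 50199.0 W.
Denominator: rho * g * Q = 1000 * 9.81 * 0.107 = 1049.67.
Hp = 50199.0 / 1049.67 = 47.82 m.

47.82


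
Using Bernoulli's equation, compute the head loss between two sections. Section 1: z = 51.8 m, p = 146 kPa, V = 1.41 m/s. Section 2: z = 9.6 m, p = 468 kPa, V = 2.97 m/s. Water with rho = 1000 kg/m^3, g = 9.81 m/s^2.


Total head at each section: H = z + p/(rho*g) + V^2/(2g).
H1 = 51.8 + 146*1000/(1000*9.81) + 1.41^2/(2*9.81)
   = 51.8 + 14.883 + 0.1013
   = 66.784 m.
H2 = 9.6 + 468*1000/(1000*9.81) + 2.97^2/(2*9.81)
   = 9.6 + 47.706 + 0.4496
   = 57.756 m.
h_L = H1 - H2 = 66.784 - 57.756 = 9.028 m.

9.028


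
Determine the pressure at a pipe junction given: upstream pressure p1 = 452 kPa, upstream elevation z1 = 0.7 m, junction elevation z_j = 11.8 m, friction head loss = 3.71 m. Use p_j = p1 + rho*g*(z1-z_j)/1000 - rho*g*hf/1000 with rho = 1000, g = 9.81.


Junction pressure: p_j = p1 + rho*g*(z1 - z_j)/1000 - rho*g*hf/1000.
Elevation term = 1000*9.81*(0.7 - 11.8)/1000 = -108.891 kPa.
Friction term = 1000*9.81*3.71/1000 = 36.395 kPa.
p_j = 452 + -108.891 - 36.395 = 306.71 kPa.

306.71


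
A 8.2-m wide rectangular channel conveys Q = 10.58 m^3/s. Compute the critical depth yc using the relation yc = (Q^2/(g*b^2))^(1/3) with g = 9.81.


Using yc = (Q^2 / (g * b^2))^(1/3):
Q^2 = 10.58^2 = 111.94.
g * b^2 = 9.81 * 8.2^2 = 9.81 * 67.24 = 659.62.
Q^2 / (g*b^2) = 111.94 / 659.62 = 0.1697.
yc = 0.1697^(1/3) = 0.5536 m.

0.5536


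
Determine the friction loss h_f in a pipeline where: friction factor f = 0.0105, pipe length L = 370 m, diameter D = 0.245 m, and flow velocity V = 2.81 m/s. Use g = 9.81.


Darcy-Weisbach equation: h_f = f * (L/D) * V^2/(2g).
f * L/D = 0.0105 * 370/0.245 = 15.8571.
V^2/(2g) = 2.81^2 / (2*9.81) = 7.8961 / 19.62 = 0.4025 m.
h_f = 15.8571 * 0.4025 = 6.382 m.

6.382


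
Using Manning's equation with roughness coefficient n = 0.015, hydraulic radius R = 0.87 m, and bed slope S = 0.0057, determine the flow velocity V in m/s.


Manning's equation gives V = (1/n) * R^(2/3) * S^(1/2).
First, compute R^(2/3) = 0.87^(2/3) = 0.9113.
Next, S^(1/2) = 0.0057^(1/2) = 0.075498.
Then 1/n = 1/0.015 = 66.67.
V = 66.67 * 0.9113 * 0.075498 = 4.587 m/s.

4.587


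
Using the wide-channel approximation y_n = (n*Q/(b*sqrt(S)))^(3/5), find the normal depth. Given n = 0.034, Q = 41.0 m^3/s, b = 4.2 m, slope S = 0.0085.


We use the wide-channel approximation y_n = (n*Q/(b*sqrt(S)))^(3/5).
sqrt(S) = sqrt(0.0085) = 0.092195.
Numerator: n*Q = 0.034 * 41.0 = 1.394.
Denominator: b*sqrt(S) = 4.2 * 0.092195 = 0.387219.
arg = 3.6.
y_n = 3.6^(3/5) = 2.1567 m.

2.1567


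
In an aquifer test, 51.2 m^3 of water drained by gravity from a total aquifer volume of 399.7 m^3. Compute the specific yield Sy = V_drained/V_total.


Specific yield Sy = Volume drained / Total volume.
Sy = 51.2 / 399.7
   = 0.1281.

0.1281


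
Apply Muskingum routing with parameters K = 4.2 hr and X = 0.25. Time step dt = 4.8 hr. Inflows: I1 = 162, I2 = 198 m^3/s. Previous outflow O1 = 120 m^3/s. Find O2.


Muskingum coefficients:
denom = 2*K*(1-X) + dt = 2*4.2*(1-0.25) + 4.8 = 11.1.
C0 = (dt - 2*K*X)/denom = (4.8 - 2*4.2*0.25)/11.1 = 0.2432.
C1 = (dt + 2*K*X)/denom = (4.8 + 2*4.2*0.25)/11.1 = 0.6216.
C2 = (2*K*(1-X) - dt)/denom = 0.1351.
O2 = C0*I2 + C1*I1 + C2*O1
   = 0.2432*198 + 0.6216*162 + 0.1351*120
   = 165.08 m^3/s.

165.08


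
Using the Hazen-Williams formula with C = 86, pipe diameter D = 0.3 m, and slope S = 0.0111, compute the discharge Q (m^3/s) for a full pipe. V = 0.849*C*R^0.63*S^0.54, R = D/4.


For a full circular pipe, R = D/4 = 0.3/4 = 0.075 m.
V = 0.849 * 86 * 0.075^0.63 * 0.0111^0.54
  = 0.849 * 86 * 0.195564 * 0.087998
  = 1.2565 m/s.
Pipe area A = pi*D^2/4 = pi*0.3^2/4 = 0.0707 m^2.
Q = A * V = 0.0707 * 1.2565 = 0.0888 m^3/s.

0.0888


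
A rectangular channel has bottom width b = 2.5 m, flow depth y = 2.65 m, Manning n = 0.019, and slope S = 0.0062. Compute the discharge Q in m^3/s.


For a rectangular channel, the cross-sectional area A = b * y = 2.5 * 2.65 = 6.62 m^2.
The wetted perimeter P = b + 2y = 2.5 + 2*2.65 = 7.8 m.
Hydraulic radius R = A/P = 6.62/7.8 = 0.8494 m.
Velocity V = (1/n)*R^(2/3)*S^(1/2) = (1/0.019)*0.8494^(2/3)*0.0062^(1/2) = 3.7168 m/s.
Discharge Q = A * V = 6.62 * 3.7168 = 24.624 m^3/s.

24.624


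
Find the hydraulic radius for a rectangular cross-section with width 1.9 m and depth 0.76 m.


For a rectangular section:
Flow area A = b * y = 1.9 * 0.76 = 1.44 m^2.
Wetted perimeter P = b + 2y = 1.9 + 2*0.76 = 3.42 m.
Hydraulic radius R = A/P = 1.44 / 3.42 = 0.4222 m.

0.4222


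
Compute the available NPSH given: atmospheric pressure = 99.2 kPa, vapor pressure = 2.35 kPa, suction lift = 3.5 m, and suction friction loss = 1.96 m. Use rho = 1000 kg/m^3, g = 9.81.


NPSHa = p_atm/(rho*g) - z_s - hf_s - p_vap/(rho*g).
p_atm/(rho*g) = 99.2*1000 / (1000*9.81) = 10.112 m.
p_vap/(rho*g) = 2.35*1000 / (1000*9.81) = 0.24 m.
NPSHa = 10.112 - 3.5 - 1.96 - 0.24
      = 4.41 m.

4.41


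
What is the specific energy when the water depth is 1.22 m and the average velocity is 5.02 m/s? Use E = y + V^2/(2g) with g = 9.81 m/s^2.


Specific energy E = y + V^2/(2g).
Velocity head = V^2/(2g) = 5.02^2 / (2*9.81) = 25.2004 / 19.62 = 1.2844 m.
E = 1.22 + 1.2844 = 2.5044 m.

2.5044


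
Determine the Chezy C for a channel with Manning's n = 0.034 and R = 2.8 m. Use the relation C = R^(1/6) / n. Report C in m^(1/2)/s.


The Chezy coefficient relates to Manning's n through C = R^(1/6) / n.
R^(1/6) = 2.8^(1/6) = 1.187207.
C = 1.187207 / 0.034 = 34.92 m^(1/2)/s.

34.92


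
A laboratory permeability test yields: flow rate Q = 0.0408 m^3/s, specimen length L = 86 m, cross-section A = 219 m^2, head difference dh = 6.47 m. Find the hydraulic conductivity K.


From K = Q*L / (A*dh):
Numerator: Q*L = 0.0408 * 86 = 3.5088.
Denominator: A*dh = 219 * 6.47 = 1416.93.
K = 3.5088 / 1416.93 = 0.002476 m/s.

0.002476


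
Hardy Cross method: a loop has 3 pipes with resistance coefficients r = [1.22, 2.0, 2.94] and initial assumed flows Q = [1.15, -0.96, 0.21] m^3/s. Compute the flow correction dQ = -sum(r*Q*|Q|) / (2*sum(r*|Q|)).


Numerator terms (r*Q*|Q|): 1.22*1.15*|1.15| = 1.6134; 2.0*-0.96*|-0.96| = -1.8432; 2.94*0.21*|0.21| = 0.1297.
Sum of numerator = -0.1001.
Denominator terms (r*|Q|): 1.22*|1.15| = 1.403; 2.0*|-0.96| = 1.92; 2.94*|0.21| = 0.6174.
2 * sum of denominator = 2 * 3.9404 = 7.8808.
dQ = --0.1001 / 7.8808 = 0.0127 m^3/s.

0.0127


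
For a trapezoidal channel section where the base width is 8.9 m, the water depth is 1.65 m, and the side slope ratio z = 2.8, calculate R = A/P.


For a trapezoidal section with side slope z:
A = (b + z*y)*y = (8.9 + 2.8*1.65)*1.65 = 22.308 m^2.
P = b + 2*y*sqrt(1 + z^2) = 8.9 + 2*1.65*sqrt(1 + 2.8^2) = 18.712 m.
R = A/P = 22.308 / 18.712 = 1.1922 m.

1.1922


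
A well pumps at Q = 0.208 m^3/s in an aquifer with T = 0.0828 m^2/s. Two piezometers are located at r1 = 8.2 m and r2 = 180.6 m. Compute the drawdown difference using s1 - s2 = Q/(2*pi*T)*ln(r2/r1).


Thiem equation: s1 - s2 = Q/(2*pi*T) * ln(r2/r1).
ln(r2/r1) = ln(180.6/8.2) = 3.0922.
Q/(2*pi*T) = 0.208 / (2*pi*0.0828) = 0.208 / 0.5202 = 0.3998.
s1 - s2 = 0.3998 * 3.0922 = 1.2363 m.

1.2363


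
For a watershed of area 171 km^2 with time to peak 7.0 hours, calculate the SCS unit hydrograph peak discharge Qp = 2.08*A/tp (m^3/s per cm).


SCS formula: Qp = 2.08 * A / tp.
Qp = 2.08 * 171 / 7.0
   = 355.68 / 7.0
   = 50.81 m^3/s per cm.

50.81


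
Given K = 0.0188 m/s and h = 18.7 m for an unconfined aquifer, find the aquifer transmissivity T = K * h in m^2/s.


Transmissivity is defined as T = K * h.
T = 0.0188 * 18.7
  = 0.3516 m^2/s.

0.3516


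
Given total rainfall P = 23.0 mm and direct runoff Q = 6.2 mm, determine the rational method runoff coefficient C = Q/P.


The runoff coefficient C = runoff depth / rainfall depth.
C = 6.2 / 23.0
  = 0.2696.

0.2696


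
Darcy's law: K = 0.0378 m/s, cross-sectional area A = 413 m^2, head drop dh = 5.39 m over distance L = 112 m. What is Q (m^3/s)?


Darcy's law: Q = K * A * i, where i = dh/L.
Hydraulic gradient i = 5.39 / 112 = 0.048125.
Q = 0.0378 * 413 * 0.048125
  = 0.7513 m^3/s.

0.7513


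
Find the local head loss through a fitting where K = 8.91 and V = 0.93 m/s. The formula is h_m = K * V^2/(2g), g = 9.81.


Minor loss formula: h_m = K * V^2/(2g).
V^2 = 0.93^2 = 0.8649.
V^2/(2g) = 0.8649 / 19.62 = 0.0441 m.
h_m = 8.91 * 0.0441 = 0.3928 m.

0.3928


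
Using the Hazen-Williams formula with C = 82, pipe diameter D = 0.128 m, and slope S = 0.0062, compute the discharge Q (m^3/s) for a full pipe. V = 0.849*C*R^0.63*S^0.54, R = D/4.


For a full circular pipe, R = D/4 = 0.128/4 = 0.032 m.
V = 0.849 * 82 * 0.032^0.63 * 0.0062^0.54
  = 0.849 * 82 * 0.114352 * 0.064253
  = 0.5115 m/s.
Pipe area A = pi*D^2/4 = pi*0.128^2/4 = 0.0129 m^2.
Q = A * V = 0.0129 * 0.5115 = 0.0066 m^3/s.

0.0066


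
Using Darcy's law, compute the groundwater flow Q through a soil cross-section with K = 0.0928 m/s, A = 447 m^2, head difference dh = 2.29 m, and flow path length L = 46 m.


Darcy's law: Q = K * A * i, where i = dh/L.
Hydraulic gradient i = 2.29 / 46 = 0.049783.
Q = 0.0928 * 447 * 0.049783
  = 2.0651 m^3/s.

2.0651


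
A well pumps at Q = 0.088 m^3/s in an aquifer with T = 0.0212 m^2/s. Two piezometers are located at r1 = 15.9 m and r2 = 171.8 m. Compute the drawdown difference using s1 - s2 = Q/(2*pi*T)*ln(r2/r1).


Thiem equation: s1 - s2 = Q/(2*pi*T) * ln(r2/r1).
ln(r2/r1) = ln(171.8/15.9) = 2.38.
Q/(2*pi*T) = 0.088 / (2*pi*0.0212) = 0.088 / 0.1332 = 0.6606.
s1 - s2 = 0.6606 * 2.38 = 1.5723 m.

1.5723


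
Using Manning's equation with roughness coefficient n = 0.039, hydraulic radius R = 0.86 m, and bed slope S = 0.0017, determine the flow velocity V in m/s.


Manning's equation gives V = (1/n) * R^(2/3) * S^(1/2).
First, compute R^(2/3) = 0.86^(2/3) = 0.9043.
Next, S^(1/2) = 0.0017^(1/2) = 0.041231.
Then 1/n = 1/0.039 = 25.64.
V = 25.64 * 0.9043 * 0.041231 = 0.9561 m/s.

0.9561


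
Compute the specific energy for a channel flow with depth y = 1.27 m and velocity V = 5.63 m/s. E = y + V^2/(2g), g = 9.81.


Specific energy E = y + V^2/(2g).
Velocity head = V^2/(2g) = 5.63^2 / (2*9.81) = 31.6969 / 19.62 = 1.6155 m.
E = 1.27 + 1.6155 = 2.8855 m.

2.8855


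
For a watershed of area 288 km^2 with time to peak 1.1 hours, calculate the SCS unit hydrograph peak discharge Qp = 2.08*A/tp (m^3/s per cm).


SCS formula: Qp = 2.08 * A / tp.
Qp = 2.08 * 288 / 1.1
   = 599.04 / 1.1
   = 544.58 m^3/s per cm.

544.58


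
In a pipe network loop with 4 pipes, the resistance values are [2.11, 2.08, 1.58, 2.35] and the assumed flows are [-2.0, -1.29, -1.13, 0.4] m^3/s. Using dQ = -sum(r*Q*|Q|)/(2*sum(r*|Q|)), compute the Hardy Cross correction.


Numerator terms (r*Q*|Q|): 2.11*-2.0*|-2.0| = -8.44; 2.08*-1.29*|-1.29| = -3.4613; 1.58*-1.13*|-1.13| = -2.0175; 2.35*0.4*|0.4| = 0.376.
Sum of numerator = -13.5428.
Denominator terms (r*|Q|): 2.11*|-2.0| = 4.22; 2.08*|-1.29| = 2.6832; 1.58*|-1.13| = 1.7854; 2.35*|0.4| = 0.94.
2 * sum of denominator = 2 * 9.6286 = 19.2572.
dQ = --13.5428 / 19.2572 = 0.7033 m^3/s.

0.7033


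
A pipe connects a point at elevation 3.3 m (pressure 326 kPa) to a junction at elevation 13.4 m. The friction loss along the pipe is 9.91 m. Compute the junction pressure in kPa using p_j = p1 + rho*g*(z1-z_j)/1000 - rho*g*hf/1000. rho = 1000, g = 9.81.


Junction pressure: p_j = p1 + rho*g*(z1 - z_j)/1000 - rho*g*hf/1000.
Elevation term = 1000*9.81*(3.3 - 13.4)/1000 = -99.081 kPa.
Friction term = 1000*9.81*9.91/1000 = 97.217 kPa.
p_j = 326 + -99.081 - 97.217 = 129.7 kPa.

129.7


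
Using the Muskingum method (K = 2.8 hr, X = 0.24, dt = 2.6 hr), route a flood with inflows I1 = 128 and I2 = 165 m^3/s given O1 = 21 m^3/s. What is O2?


Muskingum coefficients:
denom = 2*K*(1-X) + dt = 2*2.8*(1-0.24) + 2.6 = 6.856.
C0 = (dt - 2*K*X)/denom = (2.6 - 2*2.8*0.24)/6.856 = 0.1832.
C1 = (dt + 2*K*X)/denom = (2.6 + 2*2.8*0.24)/6.856 = 0.5753.
C2 = (2*K*(1-X) - dt)/denom = 0.2415.
O2 = C0*I2 + C1*I1 + C2*O1
   = 0.1832*165 + 0.5753*128 + 0.2415*21
   = 108.93 m^3/s.

108.93


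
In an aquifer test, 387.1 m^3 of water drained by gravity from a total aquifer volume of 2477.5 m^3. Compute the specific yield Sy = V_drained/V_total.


Specific yield Sy = Volume drained / Total volume.
Sy = 387.1 / 2477.5
   = 0.1562.

0.1562


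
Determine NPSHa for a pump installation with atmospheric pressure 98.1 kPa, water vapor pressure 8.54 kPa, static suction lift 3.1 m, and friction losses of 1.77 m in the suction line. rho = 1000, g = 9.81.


NPSHa = p_atm/(rho*g) - z_s - hf_s - p_vap/(rho*g).
p_atm/(rho*g) = 98.1*1000 / (1000*9.81) = 10.0 m.
p_vap/(rho*g) = 8.54*1000 / (1000*9.81) = 0.871 m.
NPSHa = 10.0 - 3.1 - 1.77 - 0.871
      = 4.26 m.

4.26


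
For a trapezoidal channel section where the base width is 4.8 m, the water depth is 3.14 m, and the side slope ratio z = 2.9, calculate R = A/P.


For a trapezoidal section with side slope z:
A = (b + z*y)*y = (4.8 + 2.9*3.14)*3.14 = 43.665 m^2.
P = b + 2*y*sqrt(1 + z^2) = 4.8 + 2*3.14*sqrt(1 + 2.9^2) = 24.064 m.
R = A/P = 43.665 / 24.064 = 1.8145 m.

1.8145


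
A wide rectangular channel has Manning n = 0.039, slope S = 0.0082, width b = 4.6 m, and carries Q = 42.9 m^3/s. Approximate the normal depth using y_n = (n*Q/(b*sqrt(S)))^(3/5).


We use the wide-channel approximation y_n = (n*Q/(b*sqrt(S)))^(3/5).
sqrt(S) = sqrt(0.0082) = 0.090554.
Numerator: n*Q = 0.039 * 42.9 = 1.6731.
Denominator: b*sqrt(S) = 4.6 * 0.090554 = 0.416548.
arg = 4.0166.
y_n = 4.0166^(3/5) = 2.3031 m.

2.3031


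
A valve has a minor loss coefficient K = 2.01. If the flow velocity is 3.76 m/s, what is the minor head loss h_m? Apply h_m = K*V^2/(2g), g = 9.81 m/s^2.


Minor loss formula: h_m = K * V^2/(2g).
V^2 = 3.76^2 = 14.1376.
V^2/(2g) = 14.1376 / 19.62 = 0.7206 m.
h_m = 2.01 * 0.7206 = 1.4483 m.

1.4483


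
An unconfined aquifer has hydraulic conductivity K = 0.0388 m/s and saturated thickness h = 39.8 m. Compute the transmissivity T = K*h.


Transmissivity is defined as T = K * h.
T = 0.0388 * 39.8
  = 1.5442 m^2/s.

1.5442


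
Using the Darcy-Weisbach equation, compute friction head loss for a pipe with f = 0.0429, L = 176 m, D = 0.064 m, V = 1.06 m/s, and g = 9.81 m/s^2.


Darcy-Weisbach equation: h_f = f * (L/D) * V^2/(2g).
f * L/D = 0.0429 * 176/0.064 = 117.975.
V^2/(2g) = 1.06^2 / (2*9.81) = 1.1236 / 19.62 = 0.0573 m.
h_f = 117.975 * 0.0573 = 6.756 m.

6.756


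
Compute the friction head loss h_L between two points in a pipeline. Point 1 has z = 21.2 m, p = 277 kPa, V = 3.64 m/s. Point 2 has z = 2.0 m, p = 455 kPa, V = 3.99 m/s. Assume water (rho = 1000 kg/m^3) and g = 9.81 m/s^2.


Total head at each section: H = z + p/(rho*g) + V^2/(2g).
H1 = 21.2 + 277*1000/(1000*9.81) + 3.64^2/(2*9.81)
   = 21.2 + 28.236 + 0.6753
   = 50.112 m.
H2 = 2.0 + 455*1000/(1000*9.81) + 3.99^2/(2*9.81)
   = 2.0 + 46.381 + 0.8114
   = 49.193 m.
h_L = H1 - H2 = 50.112 - 49.193 = 0.919 m.

0.919


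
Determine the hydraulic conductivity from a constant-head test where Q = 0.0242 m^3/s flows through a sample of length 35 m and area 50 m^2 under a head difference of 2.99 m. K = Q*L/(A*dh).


From K = Q*L / (A*dh):
Numerator: Q*L = 0.0242 * 35 = 0.847.
Denominator: A*dh = 50 * 2.99 = 149.5.
K = 0.847 / 149.5 = 0.005666 m/s.

0.005666


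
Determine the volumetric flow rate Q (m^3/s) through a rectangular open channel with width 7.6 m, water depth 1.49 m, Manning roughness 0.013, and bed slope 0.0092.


For a rectangular channel, the cross-sectional area A = b * y = 7.6 * 1.49 = 11.32 m^2.
The wetted perimeter P = b + 2y = 7.6 + 2*1.49 = 10.58 m.
Hydraulic radius R = A/P = 11.32/10.58 = 1.0703 m.
Velocity V = (1/n)*R^(2/3)*S^(1/2) = (1/0.013)*1.0703^(2/3)*0.0092^(1/2) = 7.7202 m/s.
Discharge Q = A * V = 11.32 * 7.7202 = 87.423 m^3/s.

87.423


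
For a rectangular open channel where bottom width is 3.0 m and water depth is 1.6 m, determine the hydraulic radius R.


For a rectangular section:
Flow area A = b * y = 3.0 * 1.6 = 4.8 m^2.
Wetted perimeter P = b + 2y = 3.0 + 2*1.6 = 6.2 m.
Hydraulic radius R = A/P = 4.8 / 6.2 = 0.7742 m.

0.7742


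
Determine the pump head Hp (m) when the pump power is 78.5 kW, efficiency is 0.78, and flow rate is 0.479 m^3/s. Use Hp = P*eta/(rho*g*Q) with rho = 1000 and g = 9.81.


Pump head formula: Hp = P * eta / (rho * g * Q).
Numerator: P * eta = 78.5 * 1000 * 0.78 = 61230.0 W.
Denominator: rho * g * Q = 1000 * 9.81 * 0.479 = 4698.99.
Hp = 61230.0 / 4698.99 = 13.03 m.

13.03


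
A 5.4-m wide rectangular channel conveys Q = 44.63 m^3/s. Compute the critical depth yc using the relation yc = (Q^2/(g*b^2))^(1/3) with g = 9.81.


Using yc = (Q^2 / (g * b^2))^(1/3):
Q^2 = 44.63^2 = 1991.84.
g * b^2 = 9.81 * 5.4^2 = 9.81 * 29.16 = 286.06.
Q^2 / (g*b^2) = 1991.84 / 286.06 = 6.963.
yc = 6.963^(1/3) = 1.9096 m.

1.9096


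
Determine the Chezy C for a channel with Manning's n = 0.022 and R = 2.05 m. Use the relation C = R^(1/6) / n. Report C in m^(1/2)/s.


The Chezy coefficient relates to Manning's n through C = R^(1/6) / n.
R^(1/6) = 2.05^(1/6) = 1.127091.
C = 1.127091 / 0.022 = 51.23 m^(1/2)/s.

51.23


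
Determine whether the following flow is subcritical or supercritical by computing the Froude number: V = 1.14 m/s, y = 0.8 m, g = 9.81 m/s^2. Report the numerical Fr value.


The Froude number is defined as Fr = V / sqrt(g*y).
g*y = 9.81 * 0.8 = 7.848.
sqrt(g*y) = sqrt(7.848) = 2.8014.
Fr = 1.14 / 2.8014 = 0.4069.
Since Fr < 1, the flow is subcritical.

0.4069


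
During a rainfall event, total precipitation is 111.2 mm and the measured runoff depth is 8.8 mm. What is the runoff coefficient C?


The runoff coefficient C = runoff depth / rainfall depth.
C = 8.8 / 111.2
  = 0.0791.

0.0791


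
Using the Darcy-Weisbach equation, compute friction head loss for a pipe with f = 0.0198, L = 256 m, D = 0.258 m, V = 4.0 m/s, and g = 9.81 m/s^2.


Darcy-Weisbach equation: h_f = f * (L/D) * V^2/(2g).
f * L/D = 0.0198 * 256/0.258 = 19.6465.
V^2/(2g) = 4.0^2 / (2*9.81) = 16.0 / 19.62 = 0.8155 m.
h_f = 19.6465 * 0.8155 = 16.022 m.

16.022


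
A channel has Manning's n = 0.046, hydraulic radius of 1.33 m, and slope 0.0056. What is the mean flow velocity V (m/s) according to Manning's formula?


Manning's equation gives V = (1/n) * R^(2/3) * S^(1/2).
First, compute R^(2/3) = 1.33^(2/3) = 1.2094.
Next, S^(1/2) = 0.0056^(1/2) = 0.074833.
Then 1/n = 1/0.046 = 21.74.
V = 21.74 * 1.2094 * 0.074833 = 1.9675 m/s.

1.9675


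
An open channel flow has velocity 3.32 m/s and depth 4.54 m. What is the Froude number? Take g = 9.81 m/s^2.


The Froude number is defined as Fr = V / sqrt(g*y).
g*y = 9.81 * 4.54 = 44.5374.
sqrt(g*y) = sqrt(44.5374) = 6.6736.
Fr = 3.32 / 6.6736 = 0.4975.

0.4975


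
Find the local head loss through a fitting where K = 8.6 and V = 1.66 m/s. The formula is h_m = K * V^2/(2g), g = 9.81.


Minor loss formula: h_m = K * V^2/(2g).
V^2 = 1.66^2 = 2.7556.
V^2/(2g) = 2.7556 / 19.62 = 0.1404 m.
h_m = 8.6 * 0.1404 = 1.2079 m.

1.2079


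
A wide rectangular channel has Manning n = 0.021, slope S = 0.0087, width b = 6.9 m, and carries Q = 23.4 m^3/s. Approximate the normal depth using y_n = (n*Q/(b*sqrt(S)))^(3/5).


We use the wide-channel approximation y_n = (n*Q/(b*sqrt(S)))^(3/5).
sqrt(S) = sqrt(0.0087) = 0.093274.
Numerator: n*Q = 0.021 * 23.4 = 0.4914.
Denominator: b*sqrt(S) = 6.9 * 0.093274 = 0.643591.
arg = 0.7635.
y_n = 0.7635^(3/5) = 0.8505 m.

0.8505


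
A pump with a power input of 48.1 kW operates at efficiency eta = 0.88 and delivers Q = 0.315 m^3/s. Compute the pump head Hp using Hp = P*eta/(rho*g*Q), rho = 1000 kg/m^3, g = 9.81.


Pump head formula: Hp = P * eta / (rho * g * Q).
Numerator: P * eta = 48.1 * 1000 * 0.88 = 42328.0 W.
Denominator: rho * g * Q = 1000 * 9.81 * 0.315 = 3090.15.
Hp = 42328.0 / 3090.15 = 13.7 m.

13.7


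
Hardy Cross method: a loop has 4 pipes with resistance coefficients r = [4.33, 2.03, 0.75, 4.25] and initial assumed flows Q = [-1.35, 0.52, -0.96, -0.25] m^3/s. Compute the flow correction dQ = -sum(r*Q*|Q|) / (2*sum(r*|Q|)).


Numerator terms (r*Q*|Q|): 4.33*-1.35*|-1.35| = -7.8914; 2.03*0.52*|0.52| = 0.5489; 0.75*-0.96*|-0.96| = -0.6912; 4.25*-0.25*|-0.25| = -0.2656.
Sum of numerator = -8.2993.
Denominator terms (r*|Q|): 4.33*|-1.35| = 5.8455; 2.03*|0.52| = 1.0556; 0.75*|-0.96| = 0.72; 4.25*|-0.25| = 1.0625.
2 * sum of denominator = 2 * 8.6836 = 17.3672.
dQ = --8.2993 / 17.3672 = 0.4779 m^3/s.

0.4779


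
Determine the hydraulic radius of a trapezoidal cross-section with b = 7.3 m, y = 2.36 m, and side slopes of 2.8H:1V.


For a trapezoidal section with side slope z:
A = (b + z*y)*y = (7.3 + 2.8*2.36)*2.36 = 32.823 m^2.
P = b + 2*y*sqrt(1 + z^2) = 7.3 + 2*2.36*sqrt(1 + 2.8^2) = 21.334 m.
R = A/P = 32.823 / 21.334 = 1.5386 m.

1.5386


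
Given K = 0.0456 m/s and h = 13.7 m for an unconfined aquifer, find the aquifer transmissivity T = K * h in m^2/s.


Transmissivity is defined as T = K * h.
T = 0.0456 * 13.7
  = 0.6247 m^2/s.

0.6247


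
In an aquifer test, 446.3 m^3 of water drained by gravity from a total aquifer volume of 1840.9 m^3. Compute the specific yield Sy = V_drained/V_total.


Specific yield Sy = Volume drained / Total volume.
Sy = 446.3 / 1840.9
   = 0.2424.

0.2424


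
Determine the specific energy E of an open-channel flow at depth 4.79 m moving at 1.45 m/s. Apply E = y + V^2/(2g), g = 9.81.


Specific energy E = y + V^2/(2g).
Velocity head = V^2/(2g) = 1.45^2 / (2*9.81) = 2.1025 / 19.62 = 0.1072 m.
E = 4.79 + 0.1072 = 4.8972 m.

4.8972


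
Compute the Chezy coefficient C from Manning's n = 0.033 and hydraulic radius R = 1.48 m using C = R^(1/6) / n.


The Chezy coefficient relates to Manning's n through C = R^(1/6) / n.
R^(1/6) = 1.48^(1/6) = 1.067522.
C = 1.067522 / 0.033 = 32.35 m^(1/2)/s.

32.35


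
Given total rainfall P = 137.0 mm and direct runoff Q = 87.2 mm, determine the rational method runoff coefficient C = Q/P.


The runoff coefficient C = runoff depth / rainfall depth.
C = 87.2 / 137.0
  = 0.6365.

0.6365


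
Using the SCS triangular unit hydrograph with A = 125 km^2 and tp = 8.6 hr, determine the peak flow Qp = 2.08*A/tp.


SCS formula: Qp = 2.08 * A / tp.
Qp = 2.08 * 125 / 8.6
   = 260.0 / 8.6
   = 30.23 m^3/s per cm.

30.23


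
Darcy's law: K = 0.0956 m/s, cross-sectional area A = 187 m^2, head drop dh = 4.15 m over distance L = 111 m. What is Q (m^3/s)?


Darcy's law: Q = K * A * i, where i = dh/L.
Hydraulic gradient i = 4.15 / 111 = 0.037387.
Q = 0.0956 * 187 * 0.037387
  = 0.6684 m^3/s.

0.6684


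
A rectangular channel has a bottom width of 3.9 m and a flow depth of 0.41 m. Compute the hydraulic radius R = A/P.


For a rectangular section:
Flow area A = b * y = 3.9 * 0.41 = 1.6 m^2.
Wetted perimeter P = b + 2y = 3.9 + 2*0.41 = 4.72 m.
Hydraulic radius R = A/P = 1.6 / 4.72 = 0.3388 m.

0.3388


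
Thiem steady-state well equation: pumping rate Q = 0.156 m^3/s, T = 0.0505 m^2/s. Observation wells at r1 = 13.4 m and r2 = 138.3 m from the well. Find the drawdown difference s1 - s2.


Thiem equation: s1 - s2 = Q/(2*pi*T) * ln(r2/r1).
ln(r2/r1) = ln(138.3/13.4) = 2.3342.
Q/(2*pi*T) = 0.156 / (2*pi*0.0505) = 0.156 / 0.3173 = 0.4916.
s1 - s2 = 0.4916 * 2.3342 = 1.1476 m.

1.1476


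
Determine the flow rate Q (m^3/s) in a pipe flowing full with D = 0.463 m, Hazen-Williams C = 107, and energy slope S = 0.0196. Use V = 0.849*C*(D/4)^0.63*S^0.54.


For a full circular pipe, R = D/4 = 0.463/4 = 0.1158 m.
V = 0.849 * 107 * 0.1158^0.63 * 0.0196^0.54
  = 0.849 * 107 * 0.25705 * 0.119624
  = 2.7934 m/s.
Pipe area A = pi*D^2/4 = pi*0.463^2/4 = 0.1684 m^2.
Q = A * V = 0.1684 * 2.7934 = 0.4703 m^3/s.

0.4703


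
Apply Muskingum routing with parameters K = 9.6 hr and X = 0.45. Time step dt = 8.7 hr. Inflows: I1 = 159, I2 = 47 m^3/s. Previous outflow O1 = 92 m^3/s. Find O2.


Muskingum coefficients:
denom = 2*K*(1-X) + dt = 2*9.6*(1-0.45) + 8.7 = 19.26.
C0 = (dt - 2*K*X)/denom = (8.7 - 2*9.6*0.45)/19.26 = 0.0031.
C1 = (dt + 2*K*X)/denom = (8.7 + 2*9.6*0.45)/19.26 = 0.9003.
C2 = (2*K*(1-X) - dt)/denom = 0.0966.
O2 = C0*I2 + C1*I1 + C2*O1
   = 0.0031*47 + 0.9003*159 + 0.0966*92
   = 152.18 m^3/s.

152.18


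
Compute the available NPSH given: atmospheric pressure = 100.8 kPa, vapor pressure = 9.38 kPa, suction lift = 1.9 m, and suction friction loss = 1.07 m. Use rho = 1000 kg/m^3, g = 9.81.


NPSHa = p_atm/(rho*g) - z_s - hf_s - p_vap/(rho*g).
p_atm/(rho*g) = 100.8*1000 / (1000*9.81) = 10.275 m.
p_vap/(rho*g) = 9.38*1000 / (1000*9.81) = 0.956 m.
NPSHa = 10.275 - 1.9 - 1.07 - 0.956
      = 6.35 m.

6.35


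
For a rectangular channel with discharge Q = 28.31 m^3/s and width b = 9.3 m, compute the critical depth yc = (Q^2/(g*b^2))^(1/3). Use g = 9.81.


Using yc = (Q^2 / (g * b^2))^(1/3):
Q^2 = 28.31^2 = 801.46.
g * b^2 = 9.81 * 9.3^2 = 9.81 * 86.49 = 848.47.
Q^2 / (g*b^2) = 801.46 / 848.47 = 0.9446.
yc = 0.9446^(1/3) = 0.9812 m.

0.9812


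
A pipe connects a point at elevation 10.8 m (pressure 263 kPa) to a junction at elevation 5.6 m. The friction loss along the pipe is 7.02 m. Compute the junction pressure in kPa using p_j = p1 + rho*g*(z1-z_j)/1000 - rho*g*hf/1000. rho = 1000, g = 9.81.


Junction pressure: p_j = p1 + rho*g*(z1 - z_j)/1000 - rho*g*hf/1000.
Elevation term = 1000*9.81*(10.8 - 5.6)/1000 = 51.012 kPa.
Friction term = 1000*9.81*7.02/1000 = 68.866 kPa.
p_j = 263 + 51.012 - 68.866 = 245.15 kPa.

245.15


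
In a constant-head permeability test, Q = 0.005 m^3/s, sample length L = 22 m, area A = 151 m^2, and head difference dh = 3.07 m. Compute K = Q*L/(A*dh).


From K = Q*L / (A*dh):
Numerator: Q*L = 0.005 * 22 = 0.11.
Denominator: A*dh = 151 * 3.07 = 463.57.
K = 0.11 / 463.57 = 0.000237 m/s.

0.000237


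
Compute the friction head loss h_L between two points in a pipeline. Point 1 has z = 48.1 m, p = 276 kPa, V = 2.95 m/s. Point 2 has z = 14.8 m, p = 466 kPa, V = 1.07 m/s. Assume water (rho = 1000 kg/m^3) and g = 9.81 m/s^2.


Total head at each section: H = z + p/(rho*g) + V^2/(2g).
H1 = 48.1 + 276*1000/(1000*9.81) + 2.95^2/(2*9.81)
   = 48.1 + 28.135 + 0.4436
   = 76.678 m.
H2 = 14.8 + 466*1000/(1000*9.81) + 1.07^2/(2*9.81)
   = 14.8 + 47.503 + 0.0584
   = 62.361 m.
h_L = H1 - H2 = 76.678 - 62.361 = 14.317 m.

14.317


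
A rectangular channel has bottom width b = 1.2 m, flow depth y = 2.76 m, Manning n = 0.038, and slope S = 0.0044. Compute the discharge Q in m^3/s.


For a rectangular channel, the cross-sectional area A = b * y = 1.2 * 2.76 = 3.31 m^2.
The wetted perimeter P = b + 2y = 1.2 + 2*2.76 = 6.72 m.
Hydraulic radius R = A/P = 3.31/6.72 = 0.4929 m.
Velocity V = (1/n)*R^(2/3)*S^(1/2) = (1/0.038)*0.4929^(2/3)*0.0044^(1/2) = 1.0892 m/s.
Discharge Q = A * V = 3.31 * 1.0892 = 3.607 m^3/s.

3.607


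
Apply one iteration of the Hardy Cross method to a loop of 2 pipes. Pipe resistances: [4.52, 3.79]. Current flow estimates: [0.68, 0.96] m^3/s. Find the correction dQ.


Numerator terms (r*Q*|Q|): 4.52*0.68*|0.68| = 2.09; 3.79*0.96*|0.96| = 3.4929.
Sum of numerator = 5.5829.
Denominator terms (r*|Q|): 4.52*|0.68| = 3.0736; 3.79*|0.96| = 3.6384.
2 * sum of denominator = 2 * 6.712 = 13.424.
dQ = -5.5829 / 13.424 = -0.4159 m^3/s.

-0.4159


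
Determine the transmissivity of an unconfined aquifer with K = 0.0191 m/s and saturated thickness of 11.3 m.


Transmissivity is defined as T = K * h.
T = 0.0191 * 11.3
  = 0.2158 m^2/s.

0.2158


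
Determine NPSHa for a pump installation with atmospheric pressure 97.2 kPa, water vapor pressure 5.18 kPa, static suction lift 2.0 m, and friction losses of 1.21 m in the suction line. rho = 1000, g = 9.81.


NPSHa = p_atm/(rho*g) - z_s - hf_s - p_vap/(rho*g).
p_atm/(rho*g) = 97.2*1000 / (1000*9.81) = 9.908 m.
p_vap/(rho*g) = 5.18*1000 / (1000*9.81) = 0.528 m.
NPSHa = 9.908 - 2.0 - 1.21 - 0.528
      = 6.17 m.

6.17


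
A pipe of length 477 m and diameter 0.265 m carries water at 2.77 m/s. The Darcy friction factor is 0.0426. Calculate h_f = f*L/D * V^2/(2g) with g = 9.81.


Darcy-Weisbach equation: h_f = f * (L/D) * V^2/(2g).
f * L/D = 0.0426 * 477/0.265 = 76.68.
V^2/(2g) = 2.77^2 / (2*9.81) = 7.6729 / 19.62 = 0.3911 m.
h_f = 76.68 * 0.3911 = 29.988 m.

29.988


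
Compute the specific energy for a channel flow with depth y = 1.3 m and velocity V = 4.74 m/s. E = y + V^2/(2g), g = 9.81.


Specific energy E = y + V^2/(2g).
Velocity head = V^2/(2g) = 4.74^2 / (2*9.81) = 22.4676 / 19.62 = 1.1451 m.
E = 1.3 + 1.1451 = 2.4451 m.

2.4451


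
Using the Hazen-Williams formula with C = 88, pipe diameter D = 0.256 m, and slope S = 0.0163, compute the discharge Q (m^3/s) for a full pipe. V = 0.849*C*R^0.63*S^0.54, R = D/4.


For a full circular pipe, R = D/4 = 0.256/4 = 0.064 m.
V = 0.849 * 88 * 0.064^0.63 * 0.0163^0.54
  = 0.849 * 88 * 0.176967 * 0.108288
  = 1.4317 m/s.
Pipe area A = pi*D^2/4 = pi*0.256^2/4 = 0.0515 m^2.
Q = A * V = 0.0515 * 1.4317 = 0.0737 m^3/s.

0.0737


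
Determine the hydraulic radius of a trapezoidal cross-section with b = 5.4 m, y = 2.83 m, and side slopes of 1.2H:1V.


For a trapezoidal section with side slope z:
A = (b + z*y)*y = (5.4 + 1.2*2.83)*2.83 = 24.893 m^2.
P = b + 2*y*sqrt(1 + z^2) = 5.4 + 2*2.83*sqrt(1 + 1.2^2) = 14.241 m.
R = A/P = 24.893 / 14.241 = 1.7479 m.

1.7479


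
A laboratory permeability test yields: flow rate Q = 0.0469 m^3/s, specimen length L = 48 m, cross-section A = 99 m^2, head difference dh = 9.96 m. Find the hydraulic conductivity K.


From K = Q*L / (A*dh):
Numerator: Q*L = 0.0469 * 48 = 2.2512.
Denominator: A*dh = 99 * 9.96 = 986.04.
K = 2.2512 / 986.04 = 0.002283 m/s.

0.002283


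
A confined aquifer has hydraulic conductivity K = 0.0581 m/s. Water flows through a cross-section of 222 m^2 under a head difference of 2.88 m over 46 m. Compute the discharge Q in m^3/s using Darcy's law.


Darcy's law: Q = K * A * i, where i = dh/L.
Hydraulic gradient i = 2.88 / 46 = 0.062609.
Q = 0.0581 * 222 * 0.062609
  = 0.8075 m^3/s.

0.8075


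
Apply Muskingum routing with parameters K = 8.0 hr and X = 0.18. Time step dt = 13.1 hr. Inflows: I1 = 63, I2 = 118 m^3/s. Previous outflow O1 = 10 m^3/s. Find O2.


Muskingum coefficients:
denom = 2*K*(1-X) + dt = 2*8.0*(1-0.18) + 13.1 = 26.22.
C0 = (dt - 2*K*X)/denom = (13.1 - 2*8.0*0.18)/26.22 = 0.3898.
C1 = (dt + 2*K*X)/denom = (13.1 + 2*8.0*0.18)/26.22 = 0.6095.
C2 = (2*K*(1-X) - dt)/denom = 0.0008.
O2 = C0*I2 + C1*I1 + C2*O1
   = 0.3898*118 + 0.6095*63 + 0.0008*10
   = 84.4 m^3/s.

84.4


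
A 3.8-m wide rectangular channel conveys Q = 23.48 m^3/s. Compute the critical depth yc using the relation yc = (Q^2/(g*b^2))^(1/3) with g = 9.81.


Using yc = (Q^2 / (g * b^2))^(1/3):
Q^2 = 23.48^2 = 551.31.
g * b^2 = 9.81 * 3.8^2 = 9.81 * 14.44 = 141.66.
Q^2 / (g*b^2) = 551.31 / 141.66 = 3.8918.
yc = 3.8918^(1/3) = 1.573 m.

1.573


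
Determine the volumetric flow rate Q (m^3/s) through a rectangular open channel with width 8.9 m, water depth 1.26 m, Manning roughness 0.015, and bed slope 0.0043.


For a rectangular channel, the cross-sectional area A = b * y = 8.9 * 1.26 = 11.21 m^2.
The wetted perimeter P = b + 2y = 8.9 + 2*1.26 = 11.42 m.
Hydraulic radius R = A/P = 11.21/11.42 = 0.982 m.
Velocity V = (1/n)*R^(2/3)*S^(1/2) = (1/0.015)*0.982^(2/3)*0.0043^(1/2) = 4.3189 m/s.
Discharge Q = A * V = 11.21 * 4.3189 = 48.432 m^3/s.

48.432


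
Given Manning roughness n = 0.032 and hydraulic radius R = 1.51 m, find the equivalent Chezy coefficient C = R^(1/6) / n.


The Chezy coefficient relates to Manning's n through C = R^(1/6) / n.
R^(1/6) = 1.51^(1/6) = 1.071099.
C = 1.071099 / 0.032 = 33.47 m^(1/2)/s.

33.47


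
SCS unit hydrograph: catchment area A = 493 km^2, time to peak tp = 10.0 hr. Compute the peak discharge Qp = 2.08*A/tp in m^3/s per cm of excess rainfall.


SCS formula: Qp = 2.08 * A / tp.
Qp = 2.08 * 493 / 10.0
   = 1025.44 / 10.0
   = 102.54 m^3/s per cm.

102.54


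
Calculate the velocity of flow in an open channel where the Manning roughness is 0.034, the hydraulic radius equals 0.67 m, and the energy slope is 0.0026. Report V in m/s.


Manning's equation gives V = (1/n) * R^(2/3) * S^(1/2).
First, compute R^(2/3) = 0.67^(2/3) = 0.7657.
Next, S^(1/2) = 0.0026^(1/2) = 0.05099.
Then 1/n = 1/0.034 = 29.41.
V = 29.41 * 0.7657 * 0.05099 = 1.1483 m/s.

1.1483


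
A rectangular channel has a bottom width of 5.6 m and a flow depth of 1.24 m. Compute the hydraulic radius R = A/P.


For a rectangular section:
Flow area A = b * y = 5.6 * 1.24 = 6.94 m^2.
Wetted perimeter P = b + 2y = 5.6 + 2*1.24 = 8.08 m.
Hydraulic radius R = A/P = 6.94 / 8.08 = 0.8594 m.

0.8594


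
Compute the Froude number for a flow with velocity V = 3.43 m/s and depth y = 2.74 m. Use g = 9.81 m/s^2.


The Froude number is defined as Fr = V / sqrt(g*y).
g*y = 9.81 * 2.74 = 26.8794.
sqrt(g*y) = sqrt(26.8794) = 5.1845.
Fr = 3.43 / 5.1845 = 0.6616.

0.6616


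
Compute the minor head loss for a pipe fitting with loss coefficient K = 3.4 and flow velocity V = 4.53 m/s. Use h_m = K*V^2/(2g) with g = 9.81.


Minor loss formula: h_m = K * V^2/(2g).
V^2 = 4.53^2 = 20.5209.
V^2/(2g) = 20.5209 / 19.62 = 1.0459 m.
h_m = 3.4 * 1.0459 = 3.5561 m.

3.5561


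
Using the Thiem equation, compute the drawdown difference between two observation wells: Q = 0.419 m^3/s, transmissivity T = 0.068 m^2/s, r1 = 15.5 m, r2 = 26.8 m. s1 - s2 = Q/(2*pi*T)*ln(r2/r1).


Thiem equation: s1 - s2 = Q/(2*pi*T) * ln(r2/r1).
ln(r2/r1) = ln(26.8/15.5) = 0.5476.
Q/(2*pi*T) = 0.419 / (2*pi*0.068) = 0.419 / 0.4273 = 0.9807.
s1 - s2 = 0.9807 * 0.5476 = 0.537 m.

0.537


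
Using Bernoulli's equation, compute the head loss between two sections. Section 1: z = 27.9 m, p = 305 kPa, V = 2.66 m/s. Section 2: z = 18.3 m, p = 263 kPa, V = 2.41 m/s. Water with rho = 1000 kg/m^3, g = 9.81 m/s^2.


Total head at each section: H = z + p/(rho*g) + V^2/(2g).
H1 = 27.9 + 305*1000/(1000*9.81) + 2.66^2/(2*9.81)
   = 27.9 + 31.091 + 0.3606
   = 59.351 m.
H2 = 18.3 + 263*1000/(1000*9.81) + 2.41^2/(2*9.81)
   = 18.3 + 26.809 + 0.296
   = 45.405 m.
h_L = H1 - H2 = 59.351 - 45.405 = 13.946 m.

13.946


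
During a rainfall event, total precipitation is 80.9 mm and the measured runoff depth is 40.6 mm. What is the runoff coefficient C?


The runoff coefficient C = runoff depth / rainfall depth.
C = 40.6 / 80.9
  = 0.5019.

0.5019


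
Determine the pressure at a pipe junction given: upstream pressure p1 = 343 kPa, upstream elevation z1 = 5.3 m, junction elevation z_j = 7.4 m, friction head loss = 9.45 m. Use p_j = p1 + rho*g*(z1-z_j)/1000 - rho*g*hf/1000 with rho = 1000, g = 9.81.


Junction pressure: p_j = p1 + rho*g*(z1 - z_j)/1000 - rho*g*hf/1000.
Elevation term = 1000*9.81*(5.3 - 7.4)/1000 = -20.601 kPa.
Friction term = 1000*9.81*9.45/1000 = 92.704 kPa.
p_j = 343 + -20.601 - 92.704 = 229.69 kPa.

229.69


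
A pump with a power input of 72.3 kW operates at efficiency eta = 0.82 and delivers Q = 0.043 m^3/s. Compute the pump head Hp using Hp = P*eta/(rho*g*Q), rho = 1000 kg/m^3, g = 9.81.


Pump head formula: Hp = P * eta / (rho * g * Q).
Numerator: P * eta = 72.3 * 1000 * 0.82 = 59286.0 W.
Denominator: rho * g * Q = 1000 * 9.81 * 0.043 = 421.83.
Hp = 59286.0 / 421.83 = 140.54 m.

140.54


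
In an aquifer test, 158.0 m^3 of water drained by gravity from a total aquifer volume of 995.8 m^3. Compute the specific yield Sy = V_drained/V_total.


Specific yield Sy = Volume drained / Total volume.
Sy = 158.0 / 995.8
   = 0.1587.

0.1587


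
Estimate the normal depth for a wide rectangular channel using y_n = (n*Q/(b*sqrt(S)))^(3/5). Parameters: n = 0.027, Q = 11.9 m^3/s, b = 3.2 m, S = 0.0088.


We use the wide-channel approximation y_n = (n*Q/(b*sqrt(S)))^(3/5).
sqrt(S) = sqrt(0.0088) = 0.093808.
Numerator: n*Q = 0.027 * 11.9 = 0.3213.
Denominator: b*sqrt(S) = 3.2 * 0.093808 = 0.300186.
arg = 1.0703.
y_n = 1.0703^(3/5) = 1.0416 m.

1.0416


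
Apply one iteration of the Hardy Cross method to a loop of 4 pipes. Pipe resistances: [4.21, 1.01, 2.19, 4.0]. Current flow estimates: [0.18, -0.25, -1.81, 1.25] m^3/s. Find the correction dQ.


Numerator terms (r*Q*|Q|): 4.21*0.18*|0.18| = 0.1364; 1.01*-0.25*|-0.25| = -0.0631; 2.19*-1.81*|-1.81| = -7.1747; 4.0*1.25*|1.25| = 6.25.
Sum of numerator = -0.8514.
Denominator terms (r*|Q|): 4.21*|0.18| = 0.7578; 1.01*|-0.25| = 0.2525; 2.19*|-1.81| = 3.9639; 4.0*|1.25| = 5.0.
2 * sum of denominator = 2 * 9.9742 = 19.9484.
dQ = --0.8514 / 19.9484 = 0.0427 m^3/s.

0.0427


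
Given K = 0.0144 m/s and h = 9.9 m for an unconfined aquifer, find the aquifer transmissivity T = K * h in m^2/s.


Transmissivity is defined as T = K * h.
T = 0.0144 * 9.9
  = 0.1426 m^2/s.

0.1426


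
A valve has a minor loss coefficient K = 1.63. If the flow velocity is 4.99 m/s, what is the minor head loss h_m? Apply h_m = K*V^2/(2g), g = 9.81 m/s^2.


Minor loss formula: h_m = K * V^2/(2g).
V^2 = 4.99^2 = 24.9001.
V^2/(2g) = 24.9001 / 19.62 = 1.2691 m.
h_m = 1.63 * 1.2691 = 2.0687 m.

2.0687


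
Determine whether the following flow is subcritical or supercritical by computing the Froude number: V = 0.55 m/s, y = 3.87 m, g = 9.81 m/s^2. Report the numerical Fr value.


The Froude number is defined as Fr = V / sqrt(g*y).
g*y = 9.81 * 3.87 = 37.9647.
sqrt(g*y) = sqrt(37.9647) = 6.1616.
Fr = 0.55 / 6.1616 = 0.0893.
Since Fr < 1, the flow is subcritical.

0.0893
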